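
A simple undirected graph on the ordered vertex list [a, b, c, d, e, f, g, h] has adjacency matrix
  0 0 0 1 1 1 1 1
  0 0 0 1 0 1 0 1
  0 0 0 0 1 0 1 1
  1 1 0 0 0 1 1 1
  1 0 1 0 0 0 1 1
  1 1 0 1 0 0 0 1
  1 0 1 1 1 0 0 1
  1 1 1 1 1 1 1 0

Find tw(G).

A width-3 tree decomposition is:
Bags: B1 = {a, d, g, h}  B2 = {a, d, f, h}  B3 = {a, e, g, h}  B4 = {b, d, f, h}  B5 = {c, e, g, h}
Tree: B1–B2, B1–B3, B2–B4, B3–B5
Every bag has size at most 4, so the width is 4 − 1 = 3 and tw(G) ≤ 3. For the lower bound, the 4 vertices {a, d, g, h} are pairwise adjacent, and any tree decomposition puts a clique entirely inside one bag — forcing width ≥ 3. The upper and lower bounds meet at 3, so that is the treewidth.

3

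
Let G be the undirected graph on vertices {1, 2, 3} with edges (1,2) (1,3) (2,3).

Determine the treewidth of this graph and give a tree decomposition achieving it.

Treewidth 2.
Bags: B1 = {1, 2, 3}
Tree: (single bag)

With just one bag of size 3, the width is 3 − 1 = 2, so tw(G) ≤ 2. For the lower bound, the 3 vertices {1, 2, 3} are pairwise adjacent, and any tree decomposition puts a clique entirely inside one bag — forcing width ≥ 2. Therefore the treewidth is 2.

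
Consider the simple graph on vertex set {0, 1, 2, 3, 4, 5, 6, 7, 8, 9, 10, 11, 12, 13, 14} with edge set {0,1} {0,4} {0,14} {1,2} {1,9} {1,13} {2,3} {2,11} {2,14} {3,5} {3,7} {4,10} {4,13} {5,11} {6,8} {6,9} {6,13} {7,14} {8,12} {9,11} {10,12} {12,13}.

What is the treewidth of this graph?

3

A width-3 tree decomposition is:
Bags: B1 = {3, 5, 7, 14}  B2 = {2, 3, 5, 14}  B3 = {2, 5, 11, 14}  B4 = {0, 2, 11, 14}  B5 = {0, 1, 2, 11}  B6 = {0, 1, 9, 11}  B7 = {0, 1, 4, 9}  B8 = {1, 4, 9, 13}  B9 = {4, 6, 9, 13}  B10 = {4, 6, 10, 13}  B11 = {6, 10, 12, 13}  B12 = {6, 8, 10, 12}
Tree: B1–B2, B2–B3, B3–B4, B4–B5, B5–B6, B6–B7, B7–B8, B8–B9, B9–B10, B10–B11, B11–B12
The largest bag has 4 vertices, giving width 3; this decomposition certifies tw(G) ≤ 3. For the lower bound: the 4 vertex sets {3,5,7}, {14}, {2}, {0,1,9,11} are disjoint, each induces a connected subgraph, and every pair is joined by at least one edge of G. Contracting each set to a single vertex therefore yields K_{4} as a minor, and since treewidth is minor-monotone, tw(G) ≥ tw(K_{4}) = 3. Therefore the treewidth is 3.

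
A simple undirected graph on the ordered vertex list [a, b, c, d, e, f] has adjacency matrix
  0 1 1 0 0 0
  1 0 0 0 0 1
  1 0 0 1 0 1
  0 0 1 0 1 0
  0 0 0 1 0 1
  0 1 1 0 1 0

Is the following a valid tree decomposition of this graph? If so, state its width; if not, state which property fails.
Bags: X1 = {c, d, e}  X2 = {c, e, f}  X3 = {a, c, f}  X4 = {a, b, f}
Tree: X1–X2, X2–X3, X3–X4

Vertex coverage: the bags together contain {a, b, c, d, e, f}, the full vertex set. Edge coverage: each edge of G has both endpoints in at least one bag. Running intersection: for every vertex, the bags containing it form a connected subtree. All three properties hold, so this is a valid tree decomposition of width max|bag| − 1 = 2, and hence tw(G) ≤ 2.

Yes; width 2.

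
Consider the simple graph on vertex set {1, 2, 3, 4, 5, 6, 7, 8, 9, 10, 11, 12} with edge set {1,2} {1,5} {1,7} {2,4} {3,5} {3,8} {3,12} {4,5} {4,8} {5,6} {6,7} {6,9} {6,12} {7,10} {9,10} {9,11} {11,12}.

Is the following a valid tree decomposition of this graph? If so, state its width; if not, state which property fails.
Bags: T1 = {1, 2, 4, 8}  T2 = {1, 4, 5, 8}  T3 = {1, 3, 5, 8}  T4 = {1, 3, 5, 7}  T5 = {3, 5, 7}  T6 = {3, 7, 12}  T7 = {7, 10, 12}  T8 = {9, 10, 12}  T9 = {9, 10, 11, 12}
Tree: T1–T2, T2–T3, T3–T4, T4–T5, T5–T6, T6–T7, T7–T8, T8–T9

A tree decomposition must satisfy three properties: every vertex lies in some bag; for every edge, both endpoints lie together in some bag; and for every vertex, the bags containing it form a connected subtree. Here vertex 6 appears in no bag, so the decomposition is invalid.

No — vertex 6 appears in no bag.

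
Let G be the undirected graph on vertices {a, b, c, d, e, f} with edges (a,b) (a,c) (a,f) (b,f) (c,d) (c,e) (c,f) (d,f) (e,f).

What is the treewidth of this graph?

A width-2 tree decomposition is:
Bags: B1 = {c, d, f}  B2 = {a, c, f}  B3 = {a, b, f}  B4 = {c, e, f}
Tree: B1–B2, B2–B3, B1–B4
Every bag has size at most 3, so the width is 3 − 1 = 2 and tw(G) ≤ 2. Conversely, {c, d, f} is a clique of size 3, and the vertices of any clique must share a bag in every tree decomposition; so some bag has ≥ 3 vertices and tw(G) ≥ 2. Hence tw(G) = 2 exactly.

2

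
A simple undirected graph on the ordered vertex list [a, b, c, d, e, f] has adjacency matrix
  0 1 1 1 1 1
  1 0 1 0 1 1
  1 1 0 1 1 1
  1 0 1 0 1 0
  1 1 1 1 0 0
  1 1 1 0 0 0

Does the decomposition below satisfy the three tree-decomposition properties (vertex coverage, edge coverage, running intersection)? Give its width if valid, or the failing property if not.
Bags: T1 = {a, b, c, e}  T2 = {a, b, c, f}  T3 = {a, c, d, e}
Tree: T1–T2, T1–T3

Yes; width 3.

Checking the three conditions: (i) the bags cover all of {a, b, c, d, e, f}; (ii) for each edge, some bag contains both endpoints; (iii) the bags containing any fixed vertex form a subtree. All hold, so the decomposition is valid with width 4 − 1 = 3.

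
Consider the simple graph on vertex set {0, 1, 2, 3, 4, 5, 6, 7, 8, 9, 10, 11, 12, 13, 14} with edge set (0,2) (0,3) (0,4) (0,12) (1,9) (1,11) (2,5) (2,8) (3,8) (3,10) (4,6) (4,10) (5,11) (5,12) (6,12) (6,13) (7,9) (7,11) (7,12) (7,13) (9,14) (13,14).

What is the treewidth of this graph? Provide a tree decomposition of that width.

Every bag has size at most 4, so the width is 4 − 1 = 3 and tw(G) ≤ 3. For the lower bound: the 4 vertex sets {1,9,14}, {13}, {7}, {5,6,11,12} are disjoint, each induces a connected subgraph, and every pair is joined by at least one edge of G. Contracting each set to a single vertex therefore yields K_{4} as a minor, and since treewidth is minor-monotone, tw(G) ≥ tw(K_{4}) = 3. The upper and lower bounds meet at 3, so that is the treewidth.

Treewidth 3.
Bags: B1 = {1, 9, 13, 14}  B2 = {1, 7, 9, 13}  B3 = {1, 7, 11, 13}  B4 = {6, 7, 11, 13}  B5 = {6, 7, 11, 12}  B6 = {5, 6, 11, 12}  B7 = {4, 5, 6, 12}  B8 = {0, 4, 5, 12}  B9 = {0, 2, 4, 5}  B10 = {0, 2, 4, 10}  B11 = {0, 2, 3, 10}  B12 = {2, 3, 8, 10}
Tree: B1–B2, B2–B3, B3–B4, B4–B5, B5–B6, B6–B7, B7–B8, B8–B9, B9–B10, B10–B11, B11–B12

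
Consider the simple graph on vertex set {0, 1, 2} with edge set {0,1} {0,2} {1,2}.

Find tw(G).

A width-2 tree decomposition is:
Bags: B1 = {0, 1, 2}
Tree: (single bag)
With just one bag of size 3, the width is 3 − 1 = 2, so tw(G) ≤ 2. For the lower bound, the 3 vertices {0, 1, 2} are pairwise adjacent, and any tree decomposition puts a clique entirely inside one bag — forcing width ≥ 2. Hence tw(G) = 2 exactly.

2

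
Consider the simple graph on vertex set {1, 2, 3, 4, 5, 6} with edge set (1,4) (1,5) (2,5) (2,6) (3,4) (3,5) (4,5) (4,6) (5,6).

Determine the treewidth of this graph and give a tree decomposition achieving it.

The largest bag has 3 vertices, giving width 2; this decomposition certifies tw(G) ≤ 2. For the lower bound, the 3 vertices {2, 5, 6} are pairwise adjacent, and any tree decomposition puts a clique entirely inside one bag — forcing width ≥ 2. Therefore the treewidth is 2.

Treewidth 2.
One optimal decomposition is:
Bags: B1 = {3, 4, 5}  B2 = {4, 5, 6}  B3 = {2, 5, 6}  B4 = {1, 4, 5}
Tree: B1–B2, B2–B3, B1–B4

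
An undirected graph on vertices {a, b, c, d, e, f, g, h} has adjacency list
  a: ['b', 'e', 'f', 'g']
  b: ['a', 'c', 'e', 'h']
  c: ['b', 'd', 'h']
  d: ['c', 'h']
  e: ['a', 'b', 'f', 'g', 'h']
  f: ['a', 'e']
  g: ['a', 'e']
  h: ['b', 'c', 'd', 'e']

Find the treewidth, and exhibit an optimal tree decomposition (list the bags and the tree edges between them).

Each bag holds 3 vertices, so the decomposition has width 2, which upper-bounds the treewidth. Conversely, {c, d, h} is a clique of size 3, and the vertices of any clique must share a bag in every tree decomposition; so some bag has ≥ 3 vertices and tw(G) ≥ 2. Hence tw(G) = 2 exactly.

Treewidth 2.
One optimal decomposition is:
Bags: B1 = {b, e, h}  B2 = {a, b, e}  B3 = {a, e, g}  B4 = {b, c, h}  B5 = {c, d, h}  B6 = {a, e, f}
Tree: B1–B2, B2–B3, B1–B4, B4–B5, B2–B6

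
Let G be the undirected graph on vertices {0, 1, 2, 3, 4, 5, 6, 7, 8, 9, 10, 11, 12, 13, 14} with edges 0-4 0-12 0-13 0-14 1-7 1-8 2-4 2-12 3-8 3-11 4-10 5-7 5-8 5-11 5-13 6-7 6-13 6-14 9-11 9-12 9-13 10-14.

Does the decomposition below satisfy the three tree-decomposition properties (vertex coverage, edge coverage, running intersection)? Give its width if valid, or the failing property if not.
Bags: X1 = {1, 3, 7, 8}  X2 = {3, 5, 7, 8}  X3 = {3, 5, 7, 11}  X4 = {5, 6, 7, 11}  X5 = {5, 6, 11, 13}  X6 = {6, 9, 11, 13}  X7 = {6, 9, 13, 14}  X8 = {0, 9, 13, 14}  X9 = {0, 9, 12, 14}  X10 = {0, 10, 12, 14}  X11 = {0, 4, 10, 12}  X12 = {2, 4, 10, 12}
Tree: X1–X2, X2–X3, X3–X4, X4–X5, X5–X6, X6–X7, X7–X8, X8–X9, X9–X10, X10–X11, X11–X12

Every vertex of G appears in some bag (union = {0, 1, 2, 3, 4, 5, 6, 7, 8, 9, 10, 11, 12, 13, 14}); every edge is covered by a bag; and for each vertex v the set of bags containing v is connected in the bag tree. The decomposition is therefore valid. The largest bag has 4 vertices, so the width is 3.

Yes; width 3.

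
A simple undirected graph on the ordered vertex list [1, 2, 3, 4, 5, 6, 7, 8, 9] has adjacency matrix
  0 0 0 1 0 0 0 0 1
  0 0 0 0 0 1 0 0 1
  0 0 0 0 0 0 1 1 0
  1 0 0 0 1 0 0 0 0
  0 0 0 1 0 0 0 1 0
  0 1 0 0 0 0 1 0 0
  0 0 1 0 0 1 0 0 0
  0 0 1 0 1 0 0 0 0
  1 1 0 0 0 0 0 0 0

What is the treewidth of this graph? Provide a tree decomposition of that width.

Treewidth 2.
One optimal decomposition is:
Bags: B1 = {4, 5, 8}  B2 = {1, 4, 8}  B3 = {1, 8, 9}  B4 = {2, 8, 9}  B5 = {2, 6, 8}  B6 = {6, 7, 8}  B7 = {3, 7, 8}
Tree: B1–B2, B2–B3, B3–B4, B4–B5, B5–B6, B6–B7

The largest bag has 3 vertices, giving width 2; this decomposition certifies tw(G) ≤ 2. Since 8–5–4–1–9–2–6–7–3–8 is a cycle in G, G is not acyclic. Forests are exactly the graphs of treewidth ≤ 1, so tw(G) ≥ 2. The upper and lower bounds meet at 2, so that is the treewidth.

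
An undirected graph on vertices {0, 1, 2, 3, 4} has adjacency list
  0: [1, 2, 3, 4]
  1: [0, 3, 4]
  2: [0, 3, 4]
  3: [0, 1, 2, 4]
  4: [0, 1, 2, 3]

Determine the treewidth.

A width-3 tree decomposition is:
Bags: B1 = {0, 1, 3, 4}  B2 = {0, 2, 3, 4}
Tree: B1–B2
Every bag has size at most 4, so the width is 4 − 1 = 3 and tw(G) ≤ 3. On the other hand G contains the 4-clique {0, 1, 3, 4}. A clique must lie in a single bag of any decomposition, so no decomposition can have width below 3. Combining the bounds, tw(G) = 3.

3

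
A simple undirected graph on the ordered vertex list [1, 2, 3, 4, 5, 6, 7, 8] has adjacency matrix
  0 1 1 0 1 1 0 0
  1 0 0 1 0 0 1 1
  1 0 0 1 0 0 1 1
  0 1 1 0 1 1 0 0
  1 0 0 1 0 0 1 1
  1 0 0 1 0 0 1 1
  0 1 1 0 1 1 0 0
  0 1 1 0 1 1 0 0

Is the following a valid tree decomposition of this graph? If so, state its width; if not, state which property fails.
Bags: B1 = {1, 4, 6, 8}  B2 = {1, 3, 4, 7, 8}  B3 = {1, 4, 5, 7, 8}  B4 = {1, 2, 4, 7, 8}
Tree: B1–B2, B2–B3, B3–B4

No — edge (7,6) lies in no bag.

A tree decomposition must satisfy three properties: every vertex lies in some bag; for every edge, both endpoints lie together in some bag; and for every vertex, the bags containing it form a connected subtree. Here edge (7,6) lies in no bag, so the decomposition is invalid.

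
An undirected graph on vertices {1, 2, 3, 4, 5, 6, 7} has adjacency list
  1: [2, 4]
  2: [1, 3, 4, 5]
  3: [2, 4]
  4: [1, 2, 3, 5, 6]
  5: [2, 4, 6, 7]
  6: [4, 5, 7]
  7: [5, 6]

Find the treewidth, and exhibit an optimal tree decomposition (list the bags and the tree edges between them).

Treewidth 2.
Bags: B1 = {2, 3, 4}  B2 = {2, 4, 5}  B3 = {1, 2, 4}  B4 = {4, 5, 6}  B5 = {5, 6, 7}
Tree: B1–B2, B2–B3, B2–B4, B4–B5

The largest bag has 3 vertices, giving width 2; this decomposition certifies tw(G) ≤ 2. Conversely, {1, 2, 4} is a clique of size 3, and the vertices of any clique must share a bag in every tree decomposition; so some bag has ≥ 3 vertices and tw(G) ≥ 2. The upper and lower bounds meet at 2, so that is the treewidth.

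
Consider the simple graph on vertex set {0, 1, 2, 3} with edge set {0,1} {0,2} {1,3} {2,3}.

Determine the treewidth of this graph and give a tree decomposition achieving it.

Treewidth 2.
Bags: B1 = {0, 1, 3}  B2 = {0, 2, 3}
Tree: B1–B2

The largest bag has 3 vertices, giving width 2; this decomposition certifies tw(G) ≤ 2. The edges 3–1–0–2–3 form a cycle, so G is not a tree and its treewidth is at least 2. Hence tw(G) = 2 exactly.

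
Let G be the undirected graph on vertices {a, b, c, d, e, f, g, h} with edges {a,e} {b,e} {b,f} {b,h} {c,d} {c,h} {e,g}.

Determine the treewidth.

1

A width-1 tree decomposition is:
Bags: B1 = {c, h}  B2 = {b, h}  B3 = {b, e}  B4 = {e, g}  B5 = {a, e}  B6 = {b, f}  B7 = {c, d}
Tree: B1–B2, B2–B3, B3–B4, B4–B5, B2–B6, B1–B7
The largest bag has 2 vertices, giving width 1; this decomposition certifies tw(G) ≤ 1. Since G has at least one edge (e.g. c–h), it is not an edgeless graph, so tw(G) ≥ 1. Combining the bounds, tw(G) = 1.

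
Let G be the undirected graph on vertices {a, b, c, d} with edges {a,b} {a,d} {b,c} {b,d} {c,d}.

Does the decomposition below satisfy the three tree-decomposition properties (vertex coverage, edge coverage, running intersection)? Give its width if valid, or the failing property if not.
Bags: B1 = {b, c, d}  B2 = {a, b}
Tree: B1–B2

A tree decomposition must satisfy three properties: every vertex lies in some bag; for every edge, both endpoints lie together in some bag; and for every vertex, the bags containing it form a connected subtree. Here edge (d,a) lies in no bag, so the decomposition is invalid.

No — edge (d,a) lies in no bag.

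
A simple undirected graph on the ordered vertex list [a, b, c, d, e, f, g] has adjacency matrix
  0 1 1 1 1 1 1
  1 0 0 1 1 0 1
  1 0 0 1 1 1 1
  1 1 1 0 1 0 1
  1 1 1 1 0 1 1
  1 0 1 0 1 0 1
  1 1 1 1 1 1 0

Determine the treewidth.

A width-4 tree decomposition is:
Bags: B1 = {a, c, d, e, g}  B2 = {a, c, e, f, g}  B3 = {a, b, d, e, g}
Tree: B1–B2, B1–B3
Every bag has size at most 5, so the width is 5 − 1 = 4 and tw(G) ≤ 4. Conversely, {a, c, d, e, g} is a clique of size 5, and the vertices of any clique must share a bag in every tree decomposition; so some bag has ≥ 5 vertices and tw(G) ≥ 4. The upper and lower bounds meet at 4, so that is the treewidth.

4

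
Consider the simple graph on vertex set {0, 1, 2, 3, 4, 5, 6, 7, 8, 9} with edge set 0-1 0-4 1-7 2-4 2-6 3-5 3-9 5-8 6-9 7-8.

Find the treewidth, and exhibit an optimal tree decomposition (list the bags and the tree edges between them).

Treewidth 2.
One optimal decomposition is:
Bags: B1 = {2, 4, 6}  B2 = {4, 6, 9}  B3 = {3, 4, 9}  B4 = {3, 4, 5}  B5 = {4, 5, 8}  B6 = {4, 7, 8}  B7 = {1, 4, 7}  B8 = {0, 1, 4}
Tree: B1–B2, B2–B3, B3–B4, B4–B5, B5–B6, B6–B7, B7–B8

The largest bag has 3 vertices, giving width 2; this decomposition certifies tw(G) ≤ 2. For the lower bound, G contains the cycle 4–2–6–9–3–5–8–7–1–0–4, so G is not a forest; only forests have treewidth ≤ 1, hence tw(G) ≥ 2. Therefore the treewidth is 2.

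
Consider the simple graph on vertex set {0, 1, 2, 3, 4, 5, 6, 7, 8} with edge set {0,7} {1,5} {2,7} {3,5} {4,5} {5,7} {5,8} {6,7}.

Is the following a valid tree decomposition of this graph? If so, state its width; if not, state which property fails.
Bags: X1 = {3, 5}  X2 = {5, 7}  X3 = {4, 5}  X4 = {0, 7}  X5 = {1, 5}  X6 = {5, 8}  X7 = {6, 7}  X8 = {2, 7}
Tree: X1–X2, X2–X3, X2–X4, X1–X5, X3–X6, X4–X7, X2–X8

Checking the three conditions: (i) the bags cover all of {0, 1, 2, 3, 4, 5, 6, 7, 8}; (ii) for each edge, some bag contains both endpoints; (iii) the bags containing any fixed vertex form a subtree. All hold, so the decomposition is valid with width 2 − 1 = 1.

Yes; width 1.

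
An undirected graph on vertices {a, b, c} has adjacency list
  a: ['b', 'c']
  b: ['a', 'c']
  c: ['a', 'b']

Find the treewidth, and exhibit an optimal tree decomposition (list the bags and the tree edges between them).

With just one bag of size 3, the width is 3 − 1 = 2, so tw(G) ≤ 2. Conversely, {a, b, c} is a clique of size 3, and the vertices of any clique must share a bag in every tree decomposition; so some bag has ≥ 3 vertices and tw(G) ≥ 2. Combining the bounds, tw(G) = 2.

Treewidth 2.
Bags: B1 = {a, b, c}
Tree: (single bag)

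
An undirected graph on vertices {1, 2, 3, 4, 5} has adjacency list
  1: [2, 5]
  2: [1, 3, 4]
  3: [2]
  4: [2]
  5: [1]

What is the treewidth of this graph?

A width-1 tree decomposition is:
Bags: B1 = {1, 2}  B2 = {2, 4}  B3 = {1, 5}  B4 = {2, 3}
Tree: B1–B2, B1–B3, B1–B4
The largest bag has 2 vertices, giving width 1; this decomposition certifies tw(G) ≤ 1. G has an edge, so its treewidth is at least 1. Therefore the treewidth is 1.

1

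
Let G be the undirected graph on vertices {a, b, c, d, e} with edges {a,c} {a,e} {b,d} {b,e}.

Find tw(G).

1

A width-1 tree decomposition is:
Bags: B1 = {a, c}  B2 = {a, e}  B3 = {b, e}  B4 = {b, d}
Tree: B1–B2, B2–B3, B3–B4
Each bag holds 2 vertices, so the decomposition has width 1, which upper-bounds the treewidth. Any graph with an edge has treewidth ≥ 1, and G has the edge c–a. Hence tw(G) = 1 exactly.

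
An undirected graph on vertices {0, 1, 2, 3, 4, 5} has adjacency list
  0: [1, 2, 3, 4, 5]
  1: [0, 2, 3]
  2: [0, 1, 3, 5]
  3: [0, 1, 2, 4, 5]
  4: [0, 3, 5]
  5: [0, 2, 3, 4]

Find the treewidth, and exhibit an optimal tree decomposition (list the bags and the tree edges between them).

The largest bag has 4 vertices, giving width 3; this decomposition certifies tw(G) ≤ 3. For the lower bound, the 4 vertices {0, 1, 2, 3} are pairwise adjacent, and any tree decomposition puts a clique entirely inside one bag — forcing width ≥ 3. Combining the bounds, tw(G) = 3.

Treewidth 3.
Bags: B1 = {0, 2, 3, 5}  B2 = {0, 3, 4, 5}  B3 = {0, 1, 2, 3}
Tree: B1–B2, B1–B3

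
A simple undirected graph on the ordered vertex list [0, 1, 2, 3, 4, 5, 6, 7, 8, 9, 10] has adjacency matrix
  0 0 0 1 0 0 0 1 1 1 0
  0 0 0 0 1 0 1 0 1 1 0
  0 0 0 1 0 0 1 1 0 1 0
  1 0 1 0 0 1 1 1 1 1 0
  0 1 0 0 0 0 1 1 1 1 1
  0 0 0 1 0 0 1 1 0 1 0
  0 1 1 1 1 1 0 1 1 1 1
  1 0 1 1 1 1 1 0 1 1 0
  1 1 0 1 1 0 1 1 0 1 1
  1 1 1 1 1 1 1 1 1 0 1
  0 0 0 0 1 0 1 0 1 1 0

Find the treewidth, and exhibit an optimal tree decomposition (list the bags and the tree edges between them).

The largest bag has 5 vertices, giving width 4; this decomposition certifies tw(G) ≤ 4. For the lower bound, the 5 vertices {0, 3, 7, 8, 9} are pairwise adjacent, and any tree decomposition puts a clique entirely inside one bag — forcing width ≥ 4. Therefore the treewidth is 4.

Treewidth 4.
One such decomposition:
Bags: B1 = {4, 6, 7, 8, 9}  B2 = {1, 4, 6, 8, 9}  B3 = {3, 6, 7, 8, 9}  B4 = {0, 3, 7, 8, 9}  B5 = {4, 6, 8, 9, 10}  B6 = {3, 5, 6, 7, 9}  B7 = {2, 3, 6, 7, 9}
Tree: B1–B2, B1–B3, B3–B4, B1–B5, B3–B6, B3–B7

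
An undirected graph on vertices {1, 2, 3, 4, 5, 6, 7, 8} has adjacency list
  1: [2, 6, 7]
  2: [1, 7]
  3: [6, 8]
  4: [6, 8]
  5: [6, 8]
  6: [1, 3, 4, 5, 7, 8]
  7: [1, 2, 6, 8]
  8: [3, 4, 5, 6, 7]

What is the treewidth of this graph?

2

A width-2 tree decomposition is:
Bags: B1 = {4, 6, 8}  B2 = {6, 7, 8}  B3 = {3, 6, 8}  B4 = {5, 6, 8}  B5 = {1, 6, 7}  B6 = {1, 2, 7}
Tree: B1–B2, B1–B3, B1–B4, B2–B5, B5–B6
Every bag has size at most 3, so the width is 3 − 1 = 2 and tw(G) ≤ 2. Conversely, {1, 2, 7} is a clique of size 3, and the vertices of any clique must share a bag in every tree decomposition; so some bag has ≥ 3 vertices and tw(G) ≥ 2. The upper and lower bounds meet at 2, so that is the treewidth.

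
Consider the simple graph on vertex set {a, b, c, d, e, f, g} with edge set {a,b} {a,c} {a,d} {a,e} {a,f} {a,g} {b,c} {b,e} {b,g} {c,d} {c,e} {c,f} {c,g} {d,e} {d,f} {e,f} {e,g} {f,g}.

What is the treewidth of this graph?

4

A width-4 tree decomposition is:
Bags: B1 = {a, c, e, f, g}  B2 = {a, b, c, e, g}  B3 = {a, c, d, e, f}
Tree: B1–B2, B1–B3
Every bag has size at most 5, so the width is 5 − 1 = 4 and tw(G) ≤ 4. On the other hand G contains the 5-clique {a, c, d, e, f}. A clique must lie in a single bag of any decomposition, so no decomposition can have width below 4. Hence tw(G) = 4 exactly.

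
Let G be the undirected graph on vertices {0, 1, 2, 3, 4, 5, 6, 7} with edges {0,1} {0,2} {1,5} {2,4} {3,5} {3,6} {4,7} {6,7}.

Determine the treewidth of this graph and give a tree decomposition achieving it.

The largest bag has 3 vertices, giving width 2; this decomposition certifies tw(G) ≤ 2. The edges 0–1–5–3–6–7–4–2–0 form a cycle, so G is not a tree and its treewidth is at least 2. The upper and lower bounds meet at 2, so that is the treewidth.

Treewidth 2.
One optimal decomposition is:
Bags: B1 = {0, 1, 5}  B2 = {0, 3, 5}  B3 = {0, 3, 6}  B4 = {0, 6, 7}  B5 = {0, 4, 7}  B6 = {0, 2, 4}
Tree: B1–B2, B2–B3, B3–B4, B4–B5, B5–B6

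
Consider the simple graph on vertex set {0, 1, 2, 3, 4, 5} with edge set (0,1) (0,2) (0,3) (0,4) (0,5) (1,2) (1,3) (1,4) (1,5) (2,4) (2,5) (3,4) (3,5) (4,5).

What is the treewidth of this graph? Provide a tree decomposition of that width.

Each bag holds 5 vertices, so the decomposition has width 4, which upper-bounds the treewidth. Conversely, {0, 1, 2, 4, 5} is a clique of size 5, and the vertices of any clique must share a bag in every tree decomposition; so some bag has ≥ 5 vertices and tw(G) ≥ 4. Combining the bounds, tw(G) = 4.

Treewidth 4.
One optimal decomposition is:
Bags: B1 = {0, 1, 2, 4, 5}  B2 = {0, 1, 3, 4, 5}
Tree: B1–B2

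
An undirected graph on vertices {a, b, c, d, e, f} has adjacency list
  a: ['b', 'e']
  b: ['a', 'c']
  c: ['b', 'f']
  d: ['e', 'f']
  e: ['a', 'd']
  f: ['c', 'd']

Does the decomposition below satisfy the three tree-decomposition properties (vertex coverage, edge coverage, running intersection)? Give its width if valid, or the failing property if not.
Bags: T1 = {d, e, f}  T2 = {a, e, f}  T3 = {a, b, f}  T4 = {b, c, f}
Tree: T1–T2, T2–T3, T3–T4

Yes; width 2.

Vertex coverage: the bags together contain {a, b, c, d, e, f}, the full vertex set. Edge coverage: each edge of G has both endpoints in at least one bag. Running intersection: for every vertex, the bags containing it form a connected subtree. All three properties hold, so this is a valid tree decomposition of width max|bag| − 1 = 2, and hence tw(G) ≤ 2.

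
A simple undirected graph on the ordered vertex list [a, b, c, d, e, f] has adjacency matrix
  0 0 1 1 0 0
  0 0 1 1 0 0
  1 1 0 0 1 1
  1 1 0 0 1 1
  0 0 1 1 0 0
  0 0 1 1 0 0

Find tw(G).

A width-2 tree decomposition is:
Bags: B1 = {c, d, f}  B2 = {c, d, e}  B3 = {a, c, d}  B4 = {b, c, d}
Tree: B1–B2, B2–B3, B3–B4
Every bag has size at most 3, so the width is 3 − 1 = 2 and tw(G) ≤ 2. Since d–f–c–e–d is a cycle in G, G is not acyclic. Forests are exactly the graphs of treewidth ≤ 1, so tw(G) ≥ 2. Combining the bounds, tw(G) = 2.

2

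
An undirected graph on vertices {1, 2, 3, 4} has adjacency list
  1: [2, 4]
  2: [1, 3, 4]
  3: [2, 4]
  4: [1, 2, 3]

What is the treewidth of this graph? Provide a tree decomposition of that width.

Every bag has size at most 3, so the width is 3 − 1 = 2 and tw(G) ≤ 2. For the lower bound, the 3 vertices {1, 2, 4} are pairwise adjacent, and any tree decomposition puts a clique entirely inside one bag — forcing width ≥ 2. Hence tw(G) = 2 exactly.

Treewidth 2.
One such decomposition:
Bags: B1 = {1, 2, 4}  B2 = {2, 3, 4}
Tree: B1–B2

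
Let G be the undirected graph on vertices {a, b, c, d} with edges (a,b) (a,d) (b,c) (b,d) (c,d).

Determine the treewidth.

A width-2 tree decomposition is:
Bags: B1 = {b, c, d}  B2 = {a, b, d}
Tree: B1–B2
The largest bag has 3 vertices, giving width 2; this decomposition certifies tw(G) ≤ 2. Conversely, {b, c, d} is a clique of size 3, and the vertices of any clique must share a bag in every tree decomposition; so some bag has ≥ 3 vertices and tw(G) ≥ 2. The upper and lower bounds meet at 2, so that is the treewidth.

2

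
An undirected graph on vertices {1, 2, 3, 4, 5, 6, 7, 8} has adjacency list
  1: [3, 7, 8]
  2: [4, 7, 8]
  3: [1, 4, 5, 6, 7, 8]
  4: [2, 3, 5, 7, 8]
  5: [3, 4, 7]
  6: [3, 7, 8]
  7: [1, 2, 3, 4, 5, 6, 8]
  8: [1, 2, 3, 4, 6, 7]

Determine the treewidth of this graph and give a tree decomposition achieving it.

The largest bag has 4 vertices, giving width 3; this decomposition certifies tw(G) ≤ 3. For the lower bound, the 4 vertices {2, 4, 7, 8} are pairwise adjacent, and any tree decomposition puts a clique entirely inside one bag — forcing width ≥ 3. Hence tw(G) = 3 exactly.

Treewidth 3.
One optimal decomposition is:
Bags: B1 = {3, 6, 7, 8}  B2 = {3, 4, 7, 8}  B3 = {3, 4, 5, 7}  B4 = {1, 3, 7, 8}  B5 = {2, 4, 7, 8}
Tree: B1–B2, B2–B3, B1–B4, B2–B5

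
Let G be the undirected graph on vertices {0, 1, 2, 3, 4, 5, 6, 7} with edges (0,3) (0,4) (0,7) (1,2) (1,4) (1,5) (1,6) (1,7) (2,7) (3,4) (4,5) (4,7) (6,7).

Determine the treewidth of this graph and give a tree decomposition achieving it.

The largest bag has 3 vertices, giving width 2; this decomposition certifies tw(G) ≤ 2. Conversely, {0, 3, 4} is a clique of size 3, and the vertices of any clique must share a bag in every tree decomposition; so some bag has ≥ 3 vertices and tw(G) ≥ 2. The upper and lower bounds meet at 2, so that is the treewidth.

Treewidth 2.
One optimal decomposition is:
Bags: B1 = {0, 3, 4}  B2 = {0, 4, 7}  B3 = {1, 4, 7}  B4 = {1, 6, 7}  B5 = {1, 4, 5}  B6 = {1, 2, 7}
Tree: B1–B2, B2–B3, B3–B4, B3–B5, B3–B6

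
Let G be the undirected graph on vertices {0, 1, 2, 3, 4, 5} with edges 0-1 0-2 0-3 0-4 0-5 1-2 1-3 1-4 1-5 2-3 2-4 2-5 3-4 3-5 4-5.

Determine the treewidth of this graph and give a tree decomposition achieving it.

With just one bag of size 6, the width is 6 − 1 = 5, so tw(G) ≤ 5. Conversely, {0, 1, 2, 3, 4, 5} is a clique of size 6, and the vertices of any clique must share a bag in every tree decomposition; so some bag has ≥ 6 vertices and tw(G) ≥ 5. Hence tw(G) = 5 exactly.

Treewidth 5.
One optimal decomposition is:
Bags: B1 = {0, 1, 2, 3, 4, 5}
Tree: (single bag)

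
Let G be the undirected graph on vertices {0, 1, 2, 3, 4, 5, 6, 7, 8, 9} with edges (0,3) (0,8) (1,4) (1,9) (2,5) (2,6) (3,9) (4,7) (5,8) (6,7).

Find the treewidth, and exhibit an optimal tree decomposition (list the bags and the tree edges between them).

Each bag holds 3 vertices, so the decomposition has width 2, which upper-bounds the treewidth. Since 6–7–4–1–9–3–0–8–5–2–6 is a cycle in G, G is not acyclic. Forests are exactly the graphs of treewidth ≤ 1, so tw(G) ≥ 2. Therefore the treewidth is 2.

Treewidth 2.
One such decomposition:
Bags: B1 = {4, 6, 7}  B2 = {1, 4, 6}  B3 = {1, 6, 9}  B4 = {3, 6, 9}  B5 = {0, 3, 6}  B6 = {0, 6, 8}  B7 = {5, 6, 8}  B8 = {2, 5, 6}
Tree: B1–B2, B2–B3, B3–B4, B4–B5, B5–B6, B6–B7, B7–B8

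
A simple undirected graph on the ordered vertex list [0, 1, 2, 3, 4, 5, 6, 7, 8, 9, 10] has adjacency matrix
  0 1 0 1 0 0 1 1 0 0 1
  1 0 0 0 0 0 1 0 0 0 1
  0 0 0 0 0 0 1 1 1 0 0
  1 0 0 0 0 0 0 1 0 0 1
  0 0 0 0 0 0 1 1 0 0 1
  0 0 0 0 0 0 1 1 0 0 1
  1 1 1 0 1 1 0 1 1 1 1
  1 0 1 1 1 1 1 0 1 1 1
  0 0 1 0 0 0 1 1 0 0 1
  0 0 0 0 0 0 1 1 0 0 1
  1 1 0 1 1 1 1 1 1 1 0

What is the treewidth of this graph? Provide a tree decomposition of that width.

Every bag has size at most 4, so the width is 4 − 1 = 3 and tw(G) ≤ 3. On the other hand G contains the 4-clique {0, 3, 7, 10}. A clique must lie in a single bag of any decomposition, so no decomposition can have width below 3. Combining the bounds, tw(G) = 3.

Treewidth 3.
Bags: B1 = {6, 7, 8, 10}  B2 = {4, 6, 7, 10}  B3 = {0, 6, 7, 10}  B4 = {0, 3, 7, 10}  B5 = {0, 1, 6, 10}  B6 = {6, 7, 9, 10}  B7 = {2, 6, 7, 8}  B8 = {5, 6, 7, 10}
Tree: B1–B2, B1–B3, B3–B4, B3–B5, B3–B6, B1–B7, B3–B8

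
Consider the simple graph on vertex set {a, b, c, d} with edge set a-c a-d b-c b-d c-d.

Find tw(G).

A width-2 tree decomposition is:
Bags: B1 = {b, c, d}  B2 = {a, c, d}
Tree: B1–B2
The largest bag has 3 vertices, giving width 2; this decomposition certifies tw(G) ≤ 2. Conversely, {a, c, d} is a clique of size 3, and the vertices of any clique must share a bag in every tree decomposition; so some bag has ≥ 3 vertices and tw(G) ≥ 2. Therefore the treewidth is 2.

2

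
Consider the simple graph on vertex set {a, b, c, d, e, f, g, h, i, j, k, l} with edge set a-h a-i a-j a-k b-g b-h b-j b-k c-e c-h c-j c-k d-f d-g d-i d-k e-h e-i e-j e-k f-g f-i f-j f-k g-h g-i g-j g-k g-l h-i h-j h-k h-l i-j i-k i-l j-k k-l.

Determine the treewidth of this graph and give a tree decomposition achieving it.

Treewidth 4.
One optimal decomposition is:
Bags: B1 = {a, h, i, j, k}  B2 = {g, h, i, j, k}  B3 = {e, h, i, j, k}  B4 = {f, g, i, j, k}  B5 = {d, f, g, i, k}  B6 = {g, h, i, k, l}  B7 = {b, g, h, j, k}  B8 = {c, e, h, j, k}
Tree: B1–B2, B2–B3, B2–B4, B4–B5, B2–B6, B2–B7, B3–B8

Every bag has size at most 5, so the width is 5 − 1 = 4 and tw(G) ≤ 4. For the lower bound, the 5 vertices {d, f, g, i, k} are pairwise adjacent, and any tree decomposition puts a clique entirely inside one bag — forcing width ≥ 4. Combining the bounds, tw(G) = 4.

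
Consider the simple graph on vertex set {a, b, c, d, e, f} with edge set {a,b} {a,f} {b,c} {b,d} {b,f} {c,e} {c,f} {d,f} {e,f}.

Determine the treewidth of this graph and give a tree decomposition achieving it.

Treewidth 2.
One optimal decomposition is:
Bags: B1 = {b, c, f}  B2 = {b, d, f}  B3 = {a, b, f}  B4 = {c, e, f}
Tree: B1–B2, B2–B3, B1–B4

The largest bag has 3 vertices, giving width 2; this decomposition certifies tw(G) ≤ 2. On the other hand G contains the 3-clique {c, e, f}. A clique must lie in a single bag of any decomposition, so no decomposition can have width below 2. Therefore the treewidth is 2.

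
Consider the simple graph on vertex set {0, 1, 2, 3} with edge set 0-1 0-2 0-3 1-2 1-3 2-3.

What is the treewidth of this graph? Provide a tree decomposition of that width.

Treewidth 3.
Bags: B1 = {0, 1, 2, 3}
Tree: (single bag)

A single bag containing all 4 vertices is trivially a valid decomposition of width 3. Conversely, {0, 1, 2, 3} is a clique of size 4, and the vertices of any clique must share a bag in every tree decomposition; so some bag has ≥ 4 vertices and tw(G) ≥ 3. Therefore the treewidth is 3.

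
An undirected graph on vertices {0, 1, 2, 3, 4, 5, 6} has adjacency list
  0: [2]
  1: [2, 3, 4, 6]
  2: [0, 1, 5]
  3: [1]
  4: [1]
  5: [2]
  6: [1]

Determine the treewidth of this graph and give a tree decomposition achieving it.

Treewidth 1.
Bags: B1 = {2, 5}  B2 = {1, 2}  B3 = {0, 2}  B4 = {1, 3}  B5 = {1, 6}  B6 = {1, 4}
Tree: B1–B2, B1–B3, B2–B4, B2–B5, B4–B6

Every bag has size at most 2, so the width is 2 − 1 = 1 and tw(G) ≤ 1. G has an edge, so its treewidth is at least 1. Combining the bounds, tw(G) = 1.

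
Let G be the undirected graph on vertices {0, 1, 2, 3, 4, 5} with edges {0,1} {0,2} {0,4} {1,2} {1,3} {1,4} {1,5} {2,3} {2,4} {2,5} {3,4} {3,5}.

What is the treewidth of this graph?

A width-3 tree decomposition is:
Bags: B1 = {1, 2, 3, 4}  B2 = {1, 2, 3, 5}  B3 = {0, 1, 2, 4}
Tree: B1–B2, B1–B3
The largest bag has 4 vertices, giving width 3; this decomposition certifies tw(G) ≤ 3. On the other hand G contains the 4-clique {0, 1, 2, 4}. A clique must lie in a single bag of any decomposition, so no decomposition can have width below 3. Therefore the treewidth is 3.

3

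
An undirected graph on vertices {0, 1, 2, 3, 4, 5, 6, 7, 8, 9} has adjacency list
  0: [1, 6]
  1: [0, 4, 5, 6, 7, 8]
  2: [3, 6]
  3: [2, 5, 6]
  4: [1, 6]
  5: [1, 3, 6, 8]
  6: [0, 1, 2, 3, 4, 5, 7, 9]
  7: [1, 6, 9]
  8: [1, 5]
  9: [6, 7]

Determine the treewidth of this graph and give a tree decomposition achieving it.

The largest bag has 3 vertices, giving width 2; this decomposition certifies tw(G) ≤ 2. For the lower bound, the 3 vertices {1, 5, 8} are pairwise adjacent, and any tree decomposition puts a clique entirely inside one bag — forcing width ≥ 2. The upper and lower bounds meet at 2, so that is the treewidth.

Treewidth 2.
One optimal decomposition is:
Bags: B1 = {3, 5, 6}  B2 = {1, 5, 6}  B3 = {2, 3, 6}  B4 = {1, 4, 6}  B5 = {0, 1, 6}  B6 = {1, 6, 7}  B7 = {6, 7, 9}  B8 = {1, 5, 8}
Tree: B1–B2, B1–B3, B2–B4, B2–B5, B5–B6, B6–B7, B2–B8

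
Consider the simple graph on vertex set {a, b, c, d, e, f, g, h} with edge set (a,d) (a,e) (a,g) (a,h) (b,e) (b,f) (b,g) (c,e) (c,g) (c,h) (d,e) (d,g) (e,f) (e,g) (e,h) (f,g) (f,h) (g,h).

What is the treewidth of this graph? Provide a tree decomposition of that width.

Every bag has size at most 4, so the width is 4 − 1 = 3 and tw(G) ≤ 3. On the other hand G contains the 4-clique {a, d, e, g}. A clique must lie in a single bag of any decomposition, so no decomposition can have width below 3. Combining the bounds, tw(G) = 3.

Treewidth 3.
Bags: B1 = {e, f, g, h}  B2 = {c, e, g, h}  B3 = {a, e, g, h}  B4 = {b, e, f, g}  B5 = {a, d, e, g}
Tree: B1–B2, B2–B3, B1–B4, B3–B5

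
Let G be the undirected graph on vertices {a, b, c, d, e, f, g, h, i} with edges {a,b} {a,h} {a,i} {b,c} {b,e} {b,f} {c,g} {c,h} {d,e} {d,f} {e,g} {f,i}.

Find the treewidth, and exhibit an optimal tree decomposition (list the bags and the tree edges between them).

Treewidth 3.
One such decomposition:
Bags: B1 = {d, e, f, i}  B2 = {b, e, f, i}  B3 = {a, b, e, i}  B4 = {a, b, e, g}  B5 = {a, b, c, g}  B6 = {a, c, g, h}
Tree: B1–B2, B2–B3, B3–B4, B4–B5, B5–B6

The largest bag has 4 vertices, giving width 3; this decomposition certifies tw(G) ≤ 3. For the lower bound: the 4 vertex sets {d,f,i}, {e}, {b}, {a,c,g,h} are disjoint, each induces a connected subgraph, and every pair is joined by at least one edge of G. Contracting each set to a single vertex therefore yields K_{4} as a minor, and since treewidth is minor-monotone, tw(G) ≥ tw(K_{4}) = 3. Combining the bounds, tw(G) = 3.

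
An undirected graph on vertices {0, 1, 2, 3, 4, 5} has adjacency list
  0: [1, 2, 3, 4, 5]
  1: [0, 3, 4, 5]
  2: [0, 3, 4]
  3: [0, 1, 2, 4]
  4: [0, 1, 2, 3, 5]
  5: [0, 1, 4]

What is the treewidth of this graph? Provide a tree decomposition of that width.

Every bag has size at most 4, so the width is 4 − 1 = 3 and tw(G) ≤ 3. On the other hand G contains the 4-clique {0, 1, 3, 4}. A clique must lie in a single bag of any decomposition, so no decomposition can have width below 3. The upper and lower bounds meet at 3, so that is the treewidth.

Treewidth 3.
One such decomposition:
Bags: B1 = {0, 1, 3, 4}  B2 = {0, 1, 4, 5}  B3 = {0, 2, 3, 4}
Tree: B1–B2, B1–B3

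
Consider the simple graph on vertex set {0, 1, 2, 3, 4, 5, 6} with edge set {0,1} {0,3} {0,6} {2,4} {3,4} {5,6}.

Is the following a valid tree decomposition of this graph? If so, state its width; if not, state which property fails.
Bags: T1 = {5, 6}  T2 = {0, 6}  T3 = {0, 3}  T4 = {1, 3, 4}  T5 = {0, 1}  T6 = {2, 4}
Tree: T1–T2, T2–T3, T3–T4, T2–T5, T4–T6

A tree decomposition must satisfy three properties: every vertex lies in some bag; for every edge, both endpoints lie together in some bag; and for every vertex, the bags containing it form a connected subtree. Here bags containing vertex 1 are not connected in the tree, so the decomposition is invalid.

No — bags containing vertex 1 are not connected in the tree.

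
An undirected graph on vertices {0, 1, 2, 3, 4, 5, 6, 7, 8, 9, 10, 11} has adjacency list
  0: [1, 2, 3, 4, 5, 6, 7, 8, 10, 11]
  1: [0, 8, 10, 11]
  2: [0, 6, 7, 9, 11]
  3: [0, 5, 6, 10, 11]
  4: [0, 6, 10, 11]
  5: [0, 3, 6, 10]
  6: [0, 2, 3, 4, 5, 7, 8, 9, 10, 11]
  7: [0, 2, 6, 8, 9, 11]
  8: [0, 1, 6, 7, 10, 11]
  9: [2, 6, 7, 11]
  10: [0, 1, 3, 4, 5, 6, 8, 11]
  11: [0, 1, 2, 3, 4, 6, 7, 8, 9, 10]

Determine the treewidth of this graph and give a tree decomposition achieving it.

Each bag holds 5 vertices, so the decomposition has width 4, which upper-bounds the treewidth. On the other hand G contains the 5-clique {0, 1, 8, 10, 11}. A clique must lie in a single bag of any decomposition, so no decomposition can have width below 4. Combining the bounds, tw(G) = 4.

Treewidth 4.
Bags: B1 = {0, 6, 8, 10, 11}  B2 = {0, 3, 6, 10, 11}  B3 = {0, 4, 6, 10, 11}  B4 = {0, 6, 7, 8, 11}  B5 = {0, 2, 6, 7, 11}  B6 = {0, 3, 5, 6, 10}  B7 = {0, 1, 8, 10, 11}  B8 = {2, 6, 7, 9, 11}
Tree: B1–B2, B1–B3, B1–B4, B4–B5, B2–B6, B1–B7, B5–B8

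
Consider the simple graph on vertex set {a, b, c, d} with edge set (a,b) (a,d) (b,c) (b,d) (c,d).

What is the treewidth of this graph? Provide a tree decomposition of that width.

The largest bag has 3 vertices, giving width 2; this decomposition certifies tw(G) ≤ 2. Conversely, {b, c, d} is a clique of size 3, and the vertices of any clique must share a bag in every tree decomposition; so some bag has ≥ 3 vertices and tw(G) ≥ 2. Combining the bounds, tw(G) = 2.

Treewidth 2.
One optimal decomposition is:
Bags: B1 = {b, c, d}  B2 = {a, b, d}
Tree: B1–B2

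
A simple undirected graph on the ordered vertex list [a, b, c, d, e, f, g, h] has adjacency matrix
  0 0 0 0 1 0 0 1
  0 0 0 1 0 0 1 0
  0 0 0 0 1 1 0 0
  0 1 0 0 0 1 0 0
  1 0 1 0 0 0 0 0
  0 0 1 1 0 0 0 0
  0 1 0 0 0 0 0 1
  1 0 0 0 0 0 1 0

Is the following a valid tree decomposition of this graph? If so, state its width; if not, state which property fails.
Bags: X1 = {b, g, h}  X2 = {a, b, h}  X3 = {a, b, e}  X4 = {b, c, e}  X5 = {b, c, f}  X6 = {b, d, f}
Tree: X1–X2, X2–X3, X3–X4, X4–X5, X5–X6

Vertex coverage: the bags together contain {a, b, c, d, e, f, g, h}, the full vertex set. Edge coverage: each edge of G has both endpoints in at least one bag. Running intersection: for every vertex, the bags containing it form a connected subtree. All three properties hold, so this is a valid tree decomposition of width max|bag| − 1 = 2, and hence tw(G) ≤ 2.

Yes; width 2.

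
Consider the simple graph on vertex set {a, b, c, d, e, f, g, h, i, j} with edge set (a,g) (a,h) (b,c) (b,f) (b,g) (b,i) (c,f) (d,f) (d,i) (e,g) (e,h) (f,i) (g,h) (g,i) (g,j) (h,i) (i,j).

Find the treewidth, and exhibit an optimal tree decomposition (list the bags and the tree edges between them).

Each bag holds 3 vertices, so the decomposition has width 2, which upper-bounds the treewidth. Conversely, {d, f, i} is a clique of size 3, and the vertices of any clique must share a bag in every tree decomposition; so some bag has ≥ 3 vertices and tw(G) ≥ 2. Combining the bounds, tw(G) = 2.

Treewidth 2.
One optimal decomposition is:
Bags: B1 = {g, i, j}  B2 = {g, h, i}  B3 = {b, g, i}  B4 = {a, g, h}  B5 = {b, f, i}  B6 = {d, f, i}  B7 = {b, c, f}  B8 = {e, g, h}
Tree: B1–B2, B1–B3, B2–B4, B3–B5, B5–B6, B5–B7, B2–B8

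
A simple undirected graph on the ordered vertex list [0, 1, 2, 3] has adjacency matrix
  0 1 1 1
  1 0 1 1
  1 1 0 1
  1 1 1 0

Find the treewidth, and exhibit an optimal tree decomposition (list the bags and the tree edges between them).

A single bag containing all 4 vertices is trivially a valid decomposition of width 3. Conversely, {0, 1, 2, 3} is a clique of size 4, and the vertices of any clique must share a bag in every tree decomposition; so some bag has ≥ 4 vertices and tw(G) ≥ 3. The upper and lower bounds meet at 3, so that is the treewidth.

Treewidth 3.
One optimal decomposition is:
Bags: B1 = {0, 1, 2, 3}
Tree: (single bag)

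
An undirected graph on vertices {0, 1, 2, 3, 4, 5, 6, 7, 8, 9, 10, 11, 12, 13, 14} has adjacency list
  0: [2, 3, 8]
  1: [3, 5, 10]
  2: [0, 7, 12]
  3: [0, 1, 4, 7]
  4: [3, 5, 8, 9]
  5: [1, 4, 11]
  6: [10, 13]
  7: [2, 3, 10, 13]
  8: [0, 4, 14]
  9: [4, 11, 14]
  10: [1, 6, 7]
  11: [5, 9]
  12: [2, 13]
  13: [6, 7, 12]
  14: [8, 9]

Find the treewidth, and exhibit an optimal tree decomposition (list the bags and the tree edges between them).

Treewidth 3.
Bags: B1 = {8, 9, 11, 14}  B2 = {4, 8, 9, 11}  B3 = {4, 5, 8, 11}  B4 = {0, 4, 5, 8}  B5 = {0, 3, 4, 5}  B6 = {0, 1, 3, 5}  B7 = {0, 1, 2, 3}  B8 = {1, 2, 3, 7}  B9 = {1, 2, 7, 10}  B10 = {2, 7, 10, 12}  B11 = {7, 10, 12, 13}  B12 = {6, 10, 12, 13}
Tree: B1–B2, B2–B3, B3–B4, B4–B5, B5–B6, B6–B7, B7–B8, B8–B9, B9–B10, B10–B11, B11–B12

Every bag has size at most 4, so the width is 4 − 1 = 3 and tw(G) ≤ 3. For the lower bound: the 4 vertex sets {9,11,14}, {8}, {4}, {0,1,3,5} are disjoint, each induces a connected subgraph, and every pair is joined by at least one edge of G. Contracting each set to a single vertex therefore yields K_{4} as a minor, and since treewidth is minor-monotone, tw(G) ≥ tw(K_{4}) = 3. Combining the bounds, tw(G) = 3.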